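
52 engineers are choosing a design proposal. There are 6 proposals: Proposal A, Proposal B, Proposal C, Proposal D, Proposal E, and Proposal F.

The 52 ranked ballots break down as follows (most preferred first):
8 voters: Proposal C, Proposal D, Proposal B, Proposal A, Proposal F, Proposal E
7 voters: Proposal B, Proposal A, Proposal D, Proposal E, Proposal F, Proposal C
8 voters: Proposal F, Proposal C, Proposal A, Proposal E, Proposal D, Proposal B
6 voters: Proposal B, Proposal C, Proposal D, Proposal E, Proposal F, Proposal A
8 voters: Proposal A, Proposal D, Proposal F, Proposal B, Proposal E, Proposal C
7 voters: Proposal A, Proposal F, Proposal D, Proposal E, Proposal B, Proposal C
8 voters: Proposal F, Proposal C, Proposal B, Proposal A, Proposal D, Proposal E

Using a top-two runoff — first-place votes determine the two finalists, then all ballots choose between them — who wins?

Round 1 first-place votes: Proposal A 15, Proposal B 13, Proposal C 8, Proposal D 0, Proposal E 0, Proposal F 16. Proposal F and Proposal A advance.
Runoff: Proposal F is ranked above Proposal A on 22 ballots, Proposal A above Proposal F on 30.

Proposal A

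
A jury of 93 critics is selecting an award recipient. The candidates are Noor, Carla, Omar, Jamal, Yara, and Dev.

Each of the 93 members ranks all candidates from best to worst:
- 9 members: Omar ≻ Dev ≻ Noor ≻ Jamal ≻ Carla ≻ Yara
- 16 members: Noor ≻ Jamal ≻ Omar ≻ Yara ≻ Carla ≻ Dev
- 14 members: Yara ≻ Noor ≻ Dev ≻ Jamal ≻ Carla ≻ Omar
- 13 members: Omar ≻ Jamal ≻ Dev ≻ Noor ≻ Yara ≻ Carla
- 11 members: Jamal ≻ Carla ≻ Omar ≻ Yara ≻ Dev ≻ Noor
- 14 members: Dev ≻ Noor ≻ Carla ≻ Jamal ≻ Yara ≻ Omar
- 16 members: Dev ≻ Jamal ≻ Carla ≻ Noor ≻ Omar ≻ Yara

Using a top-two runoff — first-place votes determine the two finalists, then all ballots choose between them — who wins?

Omar

Round 1 first-place votes: Noor 16, Carla 0, Omar 22, Jamal 11, Yara 14, Dev 30. Dev and Omar advance.
Runoff: Dev is ranked above Omar on 44 ballots, Omar above Dev on 49.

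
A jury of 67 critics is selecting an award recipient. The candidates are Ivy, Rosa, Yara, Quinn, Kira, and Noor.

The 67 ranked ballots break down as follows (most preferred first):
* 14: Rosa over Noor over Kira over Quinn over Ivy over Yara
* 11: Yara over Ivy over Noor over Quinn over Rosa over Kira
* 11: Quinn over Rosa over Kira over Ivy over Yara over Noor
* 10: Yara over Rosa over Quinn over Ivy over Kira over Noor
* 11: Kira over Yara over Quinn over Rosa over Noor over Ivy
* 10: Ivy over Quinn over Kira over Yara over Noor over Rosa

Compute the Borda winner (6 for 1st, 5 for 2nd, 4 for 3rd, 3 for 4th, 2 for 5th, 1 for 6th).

Quinn

Ivy: 14×2 + 11×5 + 11×3 + 10×3 + 11×1 + 10×6 = 217
Rosa: 14×6 + 11×2 + 11×5 + 10×5 + 11×3 + 10×1 = 254
Yara: 14×1 + 11×6 + 11×2 + 10×6 + 11×5 + 10×3 = 247
Quinn: 14×3 + 11×3 + 11×6 + 10×4 + 11×4 + 10×5 = 275
Kira: 14×4 + 11×1 + 11×4 + 10×2 + 11×6 + 10×4 = 237
Noor: 14×5 + 11×4 + 11×1 + 10×1 + 11×2 + 10×2 = 177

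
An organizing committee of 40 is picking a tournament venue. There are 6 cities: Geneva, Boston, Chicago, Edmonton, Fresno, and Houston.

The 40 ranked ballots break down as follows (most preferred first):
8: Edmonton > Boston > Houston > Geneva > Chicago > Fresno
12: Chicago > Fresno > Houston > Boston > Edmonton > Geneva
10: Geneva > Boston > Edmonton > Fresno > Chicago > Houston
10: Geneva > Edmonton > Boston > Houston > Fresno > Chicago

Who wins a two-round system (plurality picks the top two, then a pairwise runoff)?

Round 1 first-place votes: Geneva 20, Boston 0, Chicago 12, Edmonton 8, Fresno 0, Houston 0. Geneva and Chicago advance.
Runoff: Geneva is ranked above Chicago on 28 ballots, Chicago above Geneva on 12.

Geneva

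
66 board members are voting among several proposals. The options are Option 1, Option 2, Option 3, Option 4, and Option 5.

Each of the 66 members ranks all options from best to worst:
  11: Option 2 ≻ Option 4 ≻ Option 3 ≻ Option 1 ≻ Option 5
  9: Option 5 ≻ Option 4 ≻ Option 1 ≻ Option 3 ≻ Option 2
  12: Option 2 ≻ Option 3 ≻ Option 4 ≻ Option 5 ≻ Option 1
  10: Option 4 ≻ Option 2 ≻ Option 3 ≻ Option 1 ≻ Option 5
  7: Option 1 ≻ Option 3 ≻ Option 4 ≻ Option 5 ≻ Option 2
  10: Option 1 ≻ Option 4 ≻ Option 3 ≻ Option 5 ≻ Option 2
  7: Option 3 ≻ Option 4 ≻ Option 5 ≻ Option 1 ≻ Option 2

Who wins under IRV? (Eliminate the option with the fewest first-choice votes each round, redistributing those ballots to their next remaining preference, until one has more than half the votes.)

Round 1: Option 1 17, Option 2 23, Option 3 7, Option 4 10, Option 5 9. Option 3 eliminated.
Round 2: Option 1 17, Option 2 23, Option 4 17, Option 5 9. Option 5 eliminated.
Round 3: Option 1 17, Option 2 23, Option 4 26. Option 1 eliminated.
Round 4: Option 2 23, Option 4 43. Option 4 has a majority (≥34).

Option 4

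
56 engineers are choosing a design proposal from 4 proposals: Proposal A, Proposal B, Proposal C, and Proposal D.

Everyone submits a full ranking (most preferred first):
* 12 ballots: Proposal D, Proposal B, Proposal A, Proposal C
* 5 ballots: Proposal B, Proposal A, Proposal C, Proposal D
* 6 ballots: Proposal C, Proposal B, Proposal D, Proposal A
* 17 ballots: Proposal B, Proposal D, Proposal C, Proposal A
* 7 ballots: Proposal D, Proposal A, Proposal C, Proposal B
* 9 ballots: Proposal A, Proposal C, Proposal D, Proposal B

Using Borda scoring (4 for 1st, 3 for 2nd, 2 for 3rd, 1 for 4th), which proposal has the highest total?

Proposal A: 12×2 + 5×3 + 6×1 + 17×1 + 7×3 + 9×4 = 119
Proposal B: 12×3 + 5×4 + 6×3 + 17×4 + 7×1 + 9×1 = 158
Proposal C: 12×1 + 5×2 + 6×4 + 17×2 + 7×2 + 9×3 = 121
Proposal D: 12×4 + 5×1 + 6×2 + 17×3 + 7×4 + 9×2 = 162

Proposal D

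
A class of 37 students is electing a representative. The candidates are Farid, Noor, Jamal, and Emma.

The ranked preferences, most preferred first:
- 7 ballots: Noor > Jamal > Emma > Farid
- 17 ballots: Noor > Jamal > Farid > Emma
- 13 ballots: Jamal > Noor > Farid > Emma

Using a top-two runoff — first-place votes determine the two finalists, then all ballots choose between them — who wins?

Round 1 first-place votes: Farid 0, Noor 24, Jamal 13, Emma 0. Noor and Jamal advance.
Runoff: Noor is ranked above Jamal on 24 ballots, Jamal above Noor on 13.

Noor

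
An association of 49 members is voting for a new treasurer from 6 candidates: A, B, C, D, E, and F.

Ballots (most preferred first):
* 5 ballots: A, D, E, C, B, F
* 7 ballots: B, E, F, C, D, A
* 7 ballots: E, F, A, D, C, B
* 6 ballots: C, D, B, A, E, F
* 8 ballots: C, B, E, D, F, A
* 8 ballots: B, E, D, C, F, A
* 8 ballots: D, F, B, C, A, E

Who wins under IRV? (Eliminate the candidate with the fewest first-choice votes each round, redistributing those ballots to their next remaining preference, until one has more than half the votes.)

Round 1: A 5, B 15, C 14, D 8, E 7, F 0. F eliminated.
Round 2: A 5, B 15, C 14, D 8, E 7. A eliminated.
Round 3: B 15, C 14, D 13, E 7. E eliminated.
Round 4: B 15, C 14, D 20. C eliminated.
Round 5: B 23, D 26. D has a majority (≥25).

D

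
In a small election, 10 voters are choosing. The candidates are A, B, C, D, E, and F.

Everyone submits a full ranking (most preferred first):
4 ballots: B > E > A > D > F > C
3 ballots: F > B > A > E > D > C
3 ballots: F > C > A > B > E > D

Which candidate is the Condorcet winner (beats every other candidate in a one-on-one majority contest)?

F

F vs A: 6–4
F vs B: 6–4
F vs C: 10–0
F vs D: 6–4
F vs E: 6–4
F beats every other candidate.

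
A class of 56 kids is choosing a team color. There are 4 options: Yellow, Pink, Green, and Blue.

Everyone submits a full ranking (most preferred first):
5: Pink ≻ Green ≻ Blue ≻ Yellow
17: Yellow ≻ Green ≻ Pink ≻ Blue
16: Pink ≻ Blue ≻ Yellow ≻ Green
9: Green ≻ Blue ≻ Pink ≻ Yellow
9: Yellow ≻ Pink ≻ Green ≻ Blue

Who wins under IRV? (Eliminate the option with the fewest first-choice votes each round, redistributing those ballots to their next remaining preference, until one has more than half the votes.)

Round 1: Yellow 26, Pink 21, Green 9, Blue 0. Blue eliminated.
Round 2: Yellow 26, Pink 21, Green 9. Green eliminated.
Round 3: Yellow 26, Pink 30. Pink has a majority (≥29).

Pink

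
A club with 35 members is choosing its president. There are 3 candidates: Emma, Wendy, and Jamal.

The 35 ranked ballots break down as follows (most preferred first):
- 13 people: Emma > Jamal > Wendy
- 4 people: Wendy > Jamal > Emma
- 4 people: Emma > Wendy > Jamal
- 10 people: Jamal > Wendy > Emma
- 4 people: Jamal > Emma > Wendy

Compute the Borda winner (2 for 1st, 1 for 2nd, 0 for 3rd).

Emma: 13×2 + 4×0 + 4×2 + 10×0 + 4×1 = 38
Wendy: 13×0 + 4×2 + 4×1 + 10×1 + 4×0 = 22
Jamal: 13×1 + 4×1 + 4×0 + 10×2 + 4×2 = 45

Jamal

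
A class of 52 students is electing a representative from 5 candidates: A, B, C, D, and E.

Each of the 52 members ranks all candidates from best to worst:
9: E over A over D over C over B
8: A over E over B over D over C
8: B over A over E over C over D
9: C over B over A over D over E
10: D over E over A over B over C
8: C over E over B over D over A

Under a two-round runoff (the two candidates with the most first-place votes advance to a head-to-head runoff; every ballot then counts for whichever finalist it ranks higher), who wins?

Round 1 first-place votes: A 8, B 8, C 17, D 10, E 9. C and D advance.
Runoff: C is ranked above D on 25 ballots, D above C on 27.

D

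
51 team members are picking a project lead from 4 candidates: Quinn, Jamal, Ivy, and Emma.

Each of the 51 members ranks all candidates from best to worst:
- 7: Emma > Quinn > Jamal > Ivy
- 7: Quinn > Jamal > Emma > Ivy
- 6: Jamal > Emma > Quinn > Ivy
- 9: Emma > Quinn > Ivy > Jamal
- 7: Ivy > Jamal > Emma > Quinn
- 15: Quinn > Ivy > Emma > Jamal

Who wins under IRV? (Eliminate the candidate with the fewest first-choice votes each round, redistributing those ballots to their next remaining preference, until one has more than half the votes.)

Round 1: Quinn 22, Jamal 6, Ivy 7, Emma 16. Jamal eliminated.
Round 2: Quinn 22, Ivy 7, Emma 22. Ivy eliminated.
Round 3: Quinn 22, Emma 29. Emma has a majority (≥26).

Emma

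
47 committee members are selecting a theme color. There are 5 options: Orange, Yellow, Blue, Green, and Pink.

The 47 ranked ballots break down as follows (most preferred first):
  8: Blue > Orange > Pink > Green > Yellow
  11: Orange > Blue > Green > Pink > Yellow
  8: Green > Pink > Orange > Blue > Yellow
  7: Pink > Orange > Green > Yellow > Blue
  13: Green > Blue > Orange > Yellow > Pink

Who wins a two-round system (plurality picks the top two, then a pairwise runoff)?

Round 1 first-place votes: Orange 11, Yellow 0, Blue 8, Green 21, Pink 7. Green and Orange advance.
Runoff: Green is ranked above Orange on 21 ballots, Orange above Green on 26.

Orange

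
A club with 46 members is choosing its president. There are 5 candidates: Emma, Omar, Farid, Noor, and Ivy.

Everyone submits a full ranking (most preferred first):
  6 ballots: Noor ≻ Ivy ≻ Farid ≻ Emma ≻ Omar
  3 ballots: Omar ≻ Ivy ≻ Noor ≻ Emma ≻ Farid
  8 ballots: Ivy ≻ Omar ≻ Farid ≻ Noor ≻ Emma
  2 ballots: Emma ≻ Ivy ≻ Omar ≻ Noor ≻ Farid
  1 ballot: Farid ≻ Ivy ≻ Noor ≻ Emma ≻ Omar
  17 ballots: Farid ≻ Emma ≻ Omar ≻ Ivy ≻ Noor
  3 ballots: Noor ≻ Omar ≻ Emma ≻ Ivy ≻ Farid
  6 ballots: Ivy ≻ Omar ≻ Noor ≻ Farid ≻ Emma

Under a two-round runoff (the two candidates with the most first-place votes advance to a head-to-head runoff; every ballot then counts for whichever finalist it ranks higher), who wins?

Round 1 first-place votes: Emma 2, Omar 3, Farid 18, Noor 9, Ivy 14. Farid and Ivy advance.
Runoff: Farid is ranked above Ivy on 18 ballots, Ivy above Farid on 28.

Ivy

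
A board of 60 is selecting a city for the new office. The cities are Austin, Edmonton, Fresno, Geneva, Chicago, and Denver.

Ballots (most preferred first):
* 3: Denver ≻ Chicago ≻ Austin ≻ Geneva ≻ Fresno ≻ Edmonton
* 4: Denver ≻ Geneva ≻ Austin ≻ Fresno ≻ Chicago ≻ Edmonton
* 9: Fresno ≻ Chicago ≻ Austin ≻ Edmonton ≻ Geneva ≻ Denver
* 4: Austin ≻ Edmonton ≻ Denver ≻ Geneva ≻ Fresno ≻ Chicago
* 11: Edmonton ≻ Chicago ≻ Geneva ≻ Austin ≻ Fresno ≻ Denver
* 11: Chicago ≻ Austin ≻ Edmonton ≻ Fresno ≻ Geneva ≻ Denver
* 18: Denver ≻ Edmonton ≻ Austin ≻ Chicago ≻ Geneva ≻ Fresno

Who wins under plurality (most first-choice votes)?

Denver

First-place votes: Austin 4, Edmonton 11, Fresno 9, Geneva 0, Chicago 11, Denver 25.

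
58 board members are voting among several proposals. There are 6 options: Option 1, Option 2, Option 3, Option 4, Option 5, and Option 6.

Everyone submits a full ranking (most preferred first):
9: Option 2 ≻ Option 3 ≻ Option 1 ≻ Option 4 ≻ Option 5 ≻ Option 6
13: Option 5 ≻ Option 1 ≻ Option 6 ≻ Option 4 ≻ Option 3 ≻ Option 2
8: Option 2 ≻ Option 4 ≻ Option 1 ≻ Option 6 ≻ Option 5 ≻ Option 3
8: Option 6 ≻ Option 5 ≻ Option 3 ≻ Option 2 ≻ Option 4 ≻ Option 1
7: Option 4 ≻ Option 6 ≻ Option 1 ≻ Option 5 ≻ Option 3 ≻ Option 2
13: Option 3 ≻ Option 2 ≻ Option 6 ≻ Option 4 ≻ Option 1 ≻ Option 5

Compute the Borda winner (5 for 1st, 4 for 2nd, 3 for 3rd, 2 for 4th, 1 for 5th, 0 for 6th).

Option 6

Option 1: 9×3 + 13×4 + 8×3 + 8×0 + 7×3 + 13×1 = 137
Option 2: 9×5 + 13×0 + 8×5 + 8×2 + 7×0 + 13×4 = 153
Option 3: 9×4 + 13×1 + 8×0 + 8×3 + 7×1 + 13×5 = 145
Option 4: 9×2 + 13×2 + 8×4 + 8×1 + 7×5 + 13×2 = 145
Option 5: 9×1 + 13×5 + 8×1 + 8×4 + 7×2 + 13×0 = 128
Option 6: 9×0 + 13×3 + 8×2 + 8×5 + 7×4 + 13×3 = 162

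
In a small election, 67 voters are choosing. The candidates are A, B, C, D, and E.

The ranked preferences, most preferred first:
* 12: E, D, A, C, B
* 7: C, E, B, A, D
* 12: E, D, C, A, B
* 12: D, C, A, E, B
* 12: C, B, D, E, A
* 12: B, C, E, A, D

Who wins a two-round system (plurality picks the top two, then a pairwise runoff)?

Round 1 first-place votes: A 0, B 12, C 19, D 12, E 24. E and C advance.
Runoff: E is ranked above C on 24 ballots, C above E on 43.

C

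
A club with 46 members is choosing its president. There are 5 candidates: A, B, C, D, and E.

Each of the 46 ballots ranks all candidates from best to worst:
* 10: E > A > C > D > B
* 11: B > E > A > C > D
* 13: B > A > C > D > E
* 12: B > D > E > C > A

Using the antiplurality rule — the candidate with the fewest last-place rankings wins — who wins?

C

Last-place votes: A 12, B 10, C 0, D 11, E 13.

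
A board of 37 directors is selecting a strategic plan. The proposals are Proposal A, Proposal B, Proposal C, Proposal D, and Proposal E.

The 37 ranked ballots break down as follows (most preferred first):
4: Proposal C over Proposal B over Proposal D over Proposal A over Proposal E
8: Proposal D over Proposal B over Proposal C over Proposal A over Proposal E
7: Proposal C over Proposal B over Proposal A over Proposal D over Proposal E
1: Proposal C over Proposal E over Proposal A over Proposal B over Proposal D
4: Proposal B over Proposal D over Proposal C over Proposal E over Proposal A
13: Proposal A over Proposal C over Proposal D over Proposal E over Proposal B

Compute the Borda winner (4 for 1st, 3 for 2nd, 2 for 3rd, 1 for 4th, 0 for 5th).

Proposal C

Proposal A: 4×1 + 8×1 + 7×2 + 1×2 + 4×0 + 13×4 = 80
Proposal B: 4×3 + 8×3 + 7×3 + 1×1 + 4×4 + 13×0 = 74
Proposal C: 4×4 + 8×2 + 7×4 + 1×4 + 4×2 + 13×3 = 111
Proposal D: 4×2 + 8×4 + 7×1 + 1×0 + 4×3 + 13×2 = 85
Proposal E: 4×0 + 8×0 + 7×0 + 1×3 + 4×1 + 13×1 = 20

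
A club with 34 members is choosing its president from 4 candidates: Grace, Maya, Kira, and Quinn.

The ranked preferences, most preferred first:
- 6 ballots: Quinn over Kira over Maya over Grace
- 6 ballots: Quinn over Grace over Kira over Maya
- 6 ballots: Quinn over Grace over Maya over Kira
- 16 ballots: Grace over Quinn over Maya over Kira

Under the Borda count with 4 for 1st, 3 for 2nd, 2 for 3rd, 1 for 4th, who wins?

Quinn

Grace: 6×1 + 6×3 + 6×3 + 16×4 = 106
Maya: 6×2 + 6×1 + 6×2 + 16×2 = 62
Kira: 6×3 + 6×2 + 6×1 + 16×1 = 52
Quinn: 6×4 + 6×4 + 6×4 + 16×3 = 120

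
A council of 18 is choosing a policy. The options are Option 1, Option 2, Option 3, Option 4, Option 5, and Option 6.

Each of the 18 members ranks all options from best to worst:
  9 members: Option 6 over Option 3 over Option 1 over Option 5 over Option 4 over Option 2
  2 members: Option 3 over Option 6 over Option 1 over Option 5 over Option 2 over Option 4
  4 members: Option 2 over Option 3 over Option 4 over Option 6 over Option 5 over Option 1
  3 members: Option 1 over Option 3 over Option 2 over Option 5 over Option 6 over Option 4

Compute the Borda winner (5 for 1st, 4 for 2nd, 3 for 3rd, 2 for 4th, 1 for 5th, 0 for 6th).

Option 1: 9×3 + 2×3 + 4×0 + 3×5 = 48
Option 2: 9×0 + 2×1 + 4×5 + 3×3 = 31
Option 3: 9×4 + 2×5 + 4×4 + 3×4 = 74
Option 4: 9×1 + 2×0 + 4×3 + 3×0 = 21
Option 5: 9×2 + 2×2 + 4×1 + 3×2 = 32
Option 6: 9×5 + 2×4 + 4×2 + 3×1 = 64

Option 3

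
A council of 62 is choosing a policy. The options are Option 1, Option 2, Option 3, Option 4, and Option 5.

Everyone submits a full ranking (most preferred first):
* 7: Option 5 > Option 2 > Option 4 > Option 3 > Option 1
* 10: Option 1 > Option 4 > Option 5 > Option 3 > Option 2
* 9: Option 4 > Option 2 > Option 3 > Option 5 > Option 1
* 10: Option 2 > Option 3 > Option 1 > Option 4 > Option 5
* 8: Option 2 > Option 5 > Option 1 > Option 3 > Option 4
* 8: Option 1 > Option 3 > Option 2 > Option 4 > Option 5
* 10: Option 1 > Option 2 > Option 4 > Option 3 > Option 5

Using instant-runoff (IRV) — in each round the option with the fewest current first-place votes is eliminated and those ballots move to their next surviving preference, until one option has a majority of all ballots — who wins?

Option 2

Round 1: Option 1 28, Option 2 18, Option 3 0, Option 4 9, Option 5 7. Option 3 eliminated.
Round 2: Option 1 28, Option 2 18, Option 4 9, Option 5 7. Option 5 eliminated.
Round 3: Option 1 28, Option 2 25, Option 4 9. Option 4 eliminated.
Round 4: Option 1 28, Option 2 34. Option 2 has a majority (≥32).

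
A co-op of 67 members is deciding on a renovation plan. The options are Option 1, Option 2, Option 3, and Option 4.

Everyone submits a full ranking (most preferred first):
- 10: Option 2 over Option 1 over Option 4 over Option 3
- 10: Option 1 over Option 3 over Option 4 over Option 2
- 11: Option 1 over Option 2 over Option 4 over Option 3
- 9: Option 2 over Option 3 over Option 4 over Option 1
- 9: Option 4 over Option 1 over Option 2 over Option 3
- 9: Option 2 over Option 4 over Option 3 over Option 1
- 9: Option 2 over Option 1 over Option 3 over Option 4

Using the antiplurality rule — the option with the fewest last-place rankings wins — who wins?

Option 4

Last-place votes: Option 1 18, Option 2 10, Option 3 30, Option 4 9.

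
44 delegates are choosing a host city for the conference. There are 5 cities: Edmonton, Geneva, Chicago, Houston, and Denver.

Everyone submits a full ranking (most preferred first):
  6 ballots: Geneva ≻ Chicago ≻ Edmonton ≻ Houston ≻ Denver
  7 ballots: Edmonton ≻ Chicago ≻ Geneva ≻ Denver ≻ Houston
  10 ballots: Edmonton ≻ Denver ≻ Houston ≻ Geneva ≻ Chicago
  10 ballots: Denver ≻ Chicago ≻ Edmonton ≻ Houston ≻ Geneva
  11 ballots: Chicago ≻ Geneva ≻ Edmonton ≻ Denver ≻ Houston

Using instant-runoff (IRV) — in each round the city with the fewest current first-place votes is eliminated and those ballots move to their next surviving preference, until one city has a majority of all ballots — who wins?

Round 1: Edmonton 17, Geneva 6, Chicago 11, Houston 0, Denver 10. Houston eliminated.
Round 2: Edmonton 17, Geneva 6, Chicago 11, Denver 10. Geneva eliminated.
Round 3: Edmonton 17, Chicago 17, Denver 10. Denver eliminated.
Round 4: Edmonton 17, Chicago 27. Chicago has a majority (≥23).

Chicago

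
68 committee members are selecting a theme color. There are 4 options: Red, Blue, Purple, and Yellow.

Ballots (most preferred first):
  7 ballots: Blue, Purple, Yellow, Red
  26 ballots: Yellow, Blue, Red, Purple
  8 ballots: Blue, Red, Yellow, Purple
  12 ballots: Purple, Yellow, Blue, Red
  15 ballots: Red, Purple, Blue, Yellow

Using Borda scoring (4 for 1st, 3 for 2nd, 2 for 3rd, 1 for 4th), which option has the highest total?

Blue

Red: 7×1 + 26×2 + 8×3 + 12×1 + 15×4 = 155
Blue: 7×4 + 26×3 + 8×4 + 12×2 + 15×2 = 192
Purple: 7×3 + 26×1 + 8×1 + 12×4 + 15×3 = 148
Yellow: 7×2 + 26×4 + 8×2 + 12×3 + 15×1 = 185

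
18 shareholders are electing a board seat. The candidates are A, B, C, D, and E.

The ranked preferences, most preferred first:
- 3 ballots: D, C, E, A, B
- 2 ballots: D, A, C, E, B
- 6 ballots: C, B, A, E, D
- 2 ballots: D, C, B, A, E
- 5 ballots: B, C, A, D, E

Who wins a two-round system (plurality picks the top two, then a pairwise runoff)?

Round 1 first-place votes: A 0, B 5, C 6, D 7, E 0. D and C advance.
Runoff: D is ranked above C on 7 ballots, C above D on 11.

C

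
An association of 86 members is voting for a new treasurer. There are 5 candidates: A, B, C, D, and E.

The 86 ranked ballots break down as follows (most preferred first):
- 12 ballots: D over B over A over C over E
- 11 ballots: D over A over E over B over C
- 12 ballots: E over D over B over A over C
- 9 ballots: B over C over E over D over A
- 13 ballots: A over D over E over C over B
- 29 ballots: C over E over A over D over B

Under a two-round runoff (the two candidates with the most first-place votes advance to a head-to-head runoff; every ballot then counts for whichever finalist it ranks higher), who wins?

D

Round 1 first-place votes: A 13, B 9, C 29, D 23, E 12. C and D advance.
Runoff: C is ranked above D on 38 ballots, D above C on 48.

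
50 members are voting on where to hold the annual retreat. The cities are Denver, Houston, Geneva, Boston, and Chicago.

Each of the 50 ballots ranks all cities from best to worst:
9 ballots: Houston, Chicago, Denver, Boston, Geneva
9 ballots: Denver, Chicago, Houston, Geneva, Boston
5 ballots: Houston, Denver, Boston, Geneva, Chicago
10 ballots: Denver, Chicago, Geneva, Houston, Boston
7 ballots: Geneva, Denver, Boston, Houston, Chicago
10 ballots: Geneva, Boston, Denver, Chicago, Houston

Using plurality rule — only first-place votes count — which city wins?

First-place votes: Denver 19, Houston 14, Geneva 17, Boston 0, Chicago 0.

Denver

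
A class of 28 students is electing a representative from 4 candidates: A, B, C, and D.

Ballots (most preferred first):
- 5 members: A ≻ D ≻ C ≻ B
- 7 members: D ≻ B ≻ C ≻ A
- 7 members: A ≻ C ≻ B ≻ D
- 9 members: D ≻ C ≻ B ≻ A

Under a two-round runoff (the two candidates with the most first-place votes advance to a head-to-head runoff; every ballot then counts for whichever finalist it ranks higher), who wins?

Round 1 first-place votes: A 12, B 0, C 0, D 16. D and A advance.
Runoff: D is ranked above A on 16 ballots, A above D on 12.

D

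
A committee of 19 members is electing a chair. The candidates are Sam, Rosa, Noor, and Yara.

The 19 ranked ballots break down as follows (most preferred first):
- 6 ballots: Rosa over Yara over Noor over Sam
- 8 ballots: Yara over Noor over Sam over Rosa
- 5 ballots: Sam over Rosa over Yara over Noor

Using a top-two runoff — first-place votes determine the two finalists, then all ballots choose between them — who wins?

Rosa

Round 1 first-place votes: Sam 5, Rosa 6, Noor 0, Yara 8. Yara and Rosa advance.
Runoff: Yara is ranked above Rosa on 8 ballots, Rosa above Yara on 11.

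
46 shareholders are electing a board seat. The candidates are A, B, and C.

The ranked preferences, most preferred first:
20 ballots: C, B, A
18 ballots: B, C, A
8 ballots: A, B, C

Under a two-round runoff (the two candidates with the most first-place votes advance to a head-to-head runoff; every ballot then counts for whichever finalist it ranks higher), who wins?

Round 1 first-place votes: A 8, B 18, C 20. C and B advance.
Runoff: C is ranked above B on 20 ballots, B above C on 26.

B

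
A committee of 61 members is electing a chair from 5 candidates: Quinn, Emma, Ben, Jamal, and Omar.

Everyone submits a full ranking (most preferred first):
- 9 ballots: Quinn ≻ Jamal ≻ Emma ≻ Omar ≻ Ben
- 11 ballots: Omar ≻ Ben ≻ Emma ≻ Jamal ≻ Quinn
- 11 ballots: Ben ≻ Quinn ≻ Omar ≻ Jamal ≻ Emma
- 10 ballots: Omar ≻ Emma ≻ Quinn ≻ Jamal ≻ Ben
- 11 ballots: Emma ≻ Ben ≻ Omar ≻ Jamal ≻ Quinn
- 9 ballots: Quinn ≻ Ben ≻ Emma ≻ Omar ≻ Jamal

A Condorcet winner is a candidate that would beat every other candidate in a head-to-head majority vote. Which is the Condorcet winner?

Ben vs Quinn: 33–28
Ben vs Emma: 31–30
Ben vs Jamal: 42–19
Ben vs Omar: 31–30
Ben beats every other candidate.

Ben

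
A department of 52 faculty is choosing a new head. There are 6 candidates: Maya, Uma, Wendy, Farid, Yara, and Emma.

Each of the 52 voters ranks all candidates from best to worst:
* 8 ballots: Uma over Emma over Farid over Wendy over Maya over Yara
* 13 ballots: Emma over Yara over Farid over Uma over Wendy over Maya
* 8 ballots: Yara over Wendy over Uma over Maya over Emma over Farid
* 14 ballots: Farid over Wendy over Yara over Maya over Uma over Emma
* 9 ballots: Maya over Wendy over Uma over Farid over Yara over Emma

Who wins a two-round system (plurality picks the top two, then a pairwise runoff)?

Round 1 first-place votes: Maya 9, Uma 8, Wendy 0, Farid 14, Yara 8, Emma 13. Farid and Emma advance.
Runoff: Farid is ranked above Emma on 23 ballots, Emma above Farid on 29.

Emma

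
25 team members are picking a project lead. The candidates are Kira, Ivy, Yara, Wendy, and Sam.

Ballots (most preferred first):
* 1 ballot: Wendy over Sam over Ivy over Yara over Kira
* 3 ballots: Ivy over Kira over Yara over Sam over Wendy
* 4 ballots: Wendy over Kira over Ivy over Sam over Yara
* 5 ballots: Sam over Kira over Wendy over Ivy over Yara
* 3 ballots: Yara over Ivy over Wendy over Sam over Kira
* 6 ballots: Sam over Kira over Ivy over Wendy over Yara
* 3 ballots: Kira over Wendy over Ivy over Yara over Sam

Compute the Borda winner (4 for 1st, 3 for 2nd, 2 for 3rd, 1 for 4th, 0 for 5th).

Kira

Kira: 1×0 + 3×3 + 4×3 + 5×3 + 3×0 + 6×3 + 3×4 = 66
Ivy: 1×2 + 3×4 + 4×2 + 5×1 + 3×3 + 6×2 + 3×2 = 54
Yara: 1×1 + 3×2 + 4×0 + 5×0 + 3×4 + 6×0 + 3×1 = 22
Wendy: 1×4 + 3×0 + 4×4 + 5×2 + 3×2 + 6×1 + 3×3 = 51
Sam: 1×3 + 3×1 + 4×1 + 5×4 + 3×1 + 6×4 + 3×0 = 57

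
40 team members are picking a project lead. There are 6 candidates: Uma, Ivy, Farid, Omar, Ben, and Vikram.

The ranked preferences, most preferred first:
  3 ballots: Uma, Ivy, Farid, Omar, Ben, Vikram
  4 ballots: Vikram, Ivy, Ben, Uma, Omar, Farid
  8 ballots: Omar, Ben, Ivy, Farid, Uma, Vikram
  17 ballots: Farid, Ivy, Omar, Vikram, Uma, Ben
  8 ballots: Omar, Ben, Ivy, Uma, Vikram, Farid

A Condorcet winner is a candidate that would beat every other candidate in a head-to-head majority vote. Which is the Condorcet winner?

Ivy vs Uma: 37–3
Ivy vs Farid: 23–17
Ivy vs Omar: 24–16
Ivy vs Ben: 24–16
Ivy vs Vikram: 36–4
Ivy beats every other candidate.

Ivy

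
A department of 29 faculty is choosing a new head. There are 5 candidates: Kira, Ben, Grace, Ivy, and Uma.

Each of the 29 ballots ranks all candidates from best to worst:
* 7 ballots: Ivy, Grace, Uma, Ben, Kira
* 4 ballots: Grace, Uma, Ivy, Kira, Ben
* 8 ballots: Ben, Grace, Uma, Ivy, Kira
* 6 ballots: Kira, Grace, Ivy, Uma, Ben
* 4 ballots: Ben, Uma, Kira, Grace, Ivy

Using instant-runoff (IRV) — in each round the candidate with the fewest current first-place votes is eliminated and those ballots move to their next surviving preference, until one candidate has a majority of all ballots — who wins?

Ivy

Round 1: Kira 6, Ben 12, Grace 4, Ivy 7, Uma 0. Uma eliminated.
Round 2: Kira 6, Ben 12, Grace 4, Ivy 7. Grace eliminated.
Round 3: Kira 6, Ben 12, Ivy 11. Kira eliminated.
Round 4: Ben 12, Ivy 17. Ivy has a majority (≥15).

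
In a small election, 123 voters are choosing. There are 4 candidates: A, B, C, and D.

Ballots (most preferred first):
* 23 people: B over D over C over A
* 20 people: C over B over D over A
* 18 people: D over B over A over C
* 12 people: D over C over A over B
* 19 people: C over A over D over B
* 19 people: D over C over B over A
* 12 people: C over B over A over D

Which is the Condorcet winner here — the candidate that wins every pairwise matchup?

D

D vs A: 92–31
D vs B: 68–55
D vs C: 72–51
D beats every other candidate.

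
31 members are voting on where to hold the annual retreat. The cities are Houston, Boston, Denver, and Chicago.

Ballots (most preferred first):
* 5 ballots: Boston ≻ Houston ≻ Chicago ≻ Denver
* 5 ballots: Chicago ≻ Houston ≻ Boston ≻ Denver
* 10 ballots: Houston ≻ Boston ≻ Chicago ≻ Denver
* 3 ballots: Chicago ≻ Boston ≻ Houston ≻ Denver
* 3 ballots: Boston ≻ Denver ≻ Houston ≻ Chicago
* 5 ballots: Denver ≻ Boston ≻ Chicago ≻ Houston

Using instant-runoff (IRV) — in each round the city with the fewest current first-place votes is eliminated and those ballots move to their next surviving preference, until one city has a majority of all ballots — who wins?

Round 1: Houston 10, Boston 8, Denver 5, Chicago 8. Denver eliminated.
Round 2: Houston 10, Boston 13, Chicago 8. Chicago eliminated.
Round 3: Houston 15, Boston 16. Boston has a majority (≥16).

Boston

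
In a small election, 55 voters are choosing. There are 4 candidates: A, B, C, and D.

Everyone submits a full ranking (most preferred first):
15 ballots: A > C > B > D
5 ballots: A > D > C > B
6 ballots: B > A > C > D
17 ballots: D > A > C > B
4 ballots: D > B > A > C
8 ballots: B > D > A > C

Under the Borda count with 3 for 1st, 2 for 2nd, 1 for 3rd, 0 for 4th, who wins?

A: 15×3 + 5×3 + 6×2 + 17×2 + 4×1 + 8×1 = 118
B: 15×1 + 5×0 + 6×3 + 17×0 + 4×2 + 8×3 = 65
C: 15×2 + 5×1 + 6×1 + 17×1 + 4×0 + 8×0 = 58
D: 15×0 + 5×2 + 6×0 + 17×3 + 4×3 + 8×2 = 89

A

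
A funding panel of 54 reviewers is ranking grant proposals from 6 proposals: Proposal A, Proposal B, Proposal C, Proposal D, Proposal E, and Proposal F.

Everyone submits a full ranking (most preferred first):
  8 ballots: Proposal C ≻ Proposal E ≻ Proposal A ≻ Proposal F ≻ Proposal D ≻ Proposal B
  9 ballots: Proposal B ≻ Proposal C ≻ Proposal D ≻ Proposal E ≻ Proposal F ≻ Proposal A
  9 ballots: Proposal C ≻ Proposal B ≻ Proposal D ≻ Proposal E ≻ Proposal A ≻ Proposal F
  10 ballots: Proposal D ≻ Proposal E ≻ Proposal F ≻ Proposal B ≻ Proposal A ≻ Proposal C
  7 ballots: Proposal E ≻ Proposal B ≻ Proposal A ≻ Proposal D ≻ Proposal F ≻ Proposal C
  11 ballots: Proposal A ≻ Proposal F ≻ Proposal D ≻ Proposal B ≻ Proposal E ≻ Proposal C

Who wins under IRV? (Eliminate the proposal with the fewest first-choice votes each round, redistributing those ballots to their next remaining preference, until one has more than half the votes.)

Round 1: Proposal A 11, Proposal B 9, Proposal C 17, Proposal D 10, Proposal E 7, Proposal F 0. Proposal F eliminated.
Round 2: Proposal A 11, Proposal B 9, Proposal C 17, Proposal D 10, Proposal E 7. Proposal E eliminated.
Round 3: Proposal A 11, Proposal B 16, Proposal C 17, Proposal D 10. Proposal D eliminated.
Round 4: Proposal A 11, Proposal B 26, Proposal C 17. Proposal A eliminated.
Round 5: Proposal B 37, Proposal C 17. Proposal B has a majority (≥28).

Proposal B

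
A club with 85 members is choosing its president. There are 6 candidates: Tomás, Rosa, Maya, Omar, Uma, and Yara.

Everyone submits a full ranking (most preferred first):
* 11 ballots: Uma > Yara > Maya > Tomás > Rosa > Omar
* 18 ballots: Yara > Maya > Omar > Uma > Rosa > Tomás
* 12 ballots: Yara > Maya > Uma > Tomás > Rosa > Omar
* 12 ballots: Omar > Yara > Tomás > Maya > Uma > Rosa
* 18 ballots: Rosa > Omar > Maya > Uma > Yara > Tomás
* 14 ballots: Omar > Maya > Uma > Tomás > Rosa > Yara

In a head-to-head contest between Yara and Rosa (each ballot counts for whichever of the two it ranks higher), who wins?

Yara

Yara is ranked above Rosa on 53 ballots; Rosa above Yara on 32.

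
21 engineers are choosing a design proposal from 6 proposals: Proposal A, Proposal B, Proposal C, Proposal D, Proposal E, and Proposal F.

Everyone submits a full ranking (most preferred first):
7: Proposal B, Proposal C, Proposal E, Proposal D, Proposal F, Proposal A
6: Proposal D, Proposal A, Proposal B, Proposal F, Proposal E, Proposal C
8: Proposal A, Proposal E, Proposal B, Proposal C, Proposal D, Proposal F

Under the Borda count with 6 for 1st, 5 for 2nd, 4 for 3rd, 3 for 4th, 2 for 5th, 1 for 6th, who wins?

Proposal A: 7×1 + 6×5 + 8×6 = 85
Proposal B: 7×6 + 6×4 + 8×4 = 98
Proposal C: 7×5 + 6×1 + 8×3 = 65
Proposal D: 7×3 + 6×6 + 8×2 = 73
Proposal E: 7×4 + 6×2 + 8×5 = 80
Proposal F: 7×2 + 6×3 + 8×1 = 40

Proposal B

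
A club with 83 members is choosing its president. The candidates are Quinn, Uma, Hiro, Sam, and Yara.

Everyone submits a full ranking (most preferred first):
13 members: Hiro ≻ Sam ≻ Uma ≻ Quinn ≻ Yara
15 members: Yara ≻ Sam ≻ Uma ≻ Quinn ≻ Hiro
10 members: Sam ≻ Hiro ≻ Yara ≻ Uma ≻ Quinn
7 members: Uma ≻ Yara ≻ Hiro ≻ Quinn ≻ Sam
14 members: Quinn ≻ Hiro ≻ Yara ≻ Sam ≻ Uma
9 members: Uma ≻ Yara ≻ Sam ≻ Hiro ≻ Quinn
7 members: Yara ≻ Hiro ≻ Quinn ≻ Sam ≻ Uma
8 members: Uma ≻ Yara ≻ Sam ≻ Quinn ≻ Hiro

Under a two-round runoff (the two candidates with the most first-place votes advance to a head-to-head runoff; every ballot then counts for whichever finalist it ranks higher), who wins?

Yara

Round 1 first-place votes: Quinn 14, Uma 24, Hiro 13, Sam 10, Yara 22. Uma and Yara advance.
Runoff: Uma is ranked above Yara on 37 ballots, Yara above Uma on 46.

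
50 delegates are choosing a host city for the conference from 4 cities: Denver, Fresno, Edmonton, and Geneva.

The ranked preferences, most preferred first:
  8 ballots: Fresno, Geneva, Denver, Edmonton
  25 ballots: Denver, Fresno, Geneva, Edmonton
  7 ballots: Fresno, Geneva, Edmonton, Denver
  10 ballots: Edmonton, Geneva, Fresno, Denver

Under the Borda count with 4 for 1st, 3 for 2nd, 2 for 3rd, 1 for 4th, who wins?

Fresno

Denver: 8×2 + 25×4 + 7×1 + 10×1 = 133
Fresno: 8×4 + 25×3 + 7×4 + 10×2 = 155
Edmonton: 8×1 + 25×1 + 7×2 + 10×4 = 87
Geneva: 8×3 + 25×2 + 7×3 + 10×3 = 125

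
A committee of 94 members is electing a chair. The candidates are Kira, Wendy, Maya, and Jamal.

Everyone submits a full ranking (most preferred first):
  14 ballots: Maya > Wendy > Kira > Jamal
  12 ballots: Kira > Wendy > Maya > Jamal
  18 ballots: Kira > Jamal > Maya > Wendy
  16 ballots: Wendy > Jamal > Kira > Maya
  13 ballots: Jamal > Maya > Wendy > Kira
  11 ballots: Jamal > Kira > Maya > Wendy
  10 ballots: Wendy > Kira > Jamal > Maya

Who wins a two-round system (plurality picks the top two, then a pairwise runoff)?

Round 1 first-place votes: Kira 30, Wendy 26, Maya 14, Jamal 24. Kira and Wendy advance.
Runoff: Kira is ranked above Wendy on 41 ballots, Wendy above Kira on 53.

Wendy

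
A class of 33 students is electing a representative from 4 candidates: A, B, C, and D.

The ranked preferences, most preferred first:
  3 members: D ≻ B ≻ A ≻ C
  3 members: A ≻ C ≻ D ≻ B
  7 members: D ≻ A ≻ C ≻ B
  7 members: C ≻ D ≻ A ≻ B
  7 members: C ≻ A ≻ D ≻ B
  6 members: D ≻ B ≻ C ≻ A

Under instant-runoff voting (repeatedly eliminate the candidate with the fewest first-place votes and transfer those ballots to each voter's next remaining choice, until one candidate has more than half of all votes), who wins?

C

Round 1: A 3, B 0, C 14, D 16. B eliminated.
Round 2: A 3, C 14, D 16. A eliminated.
Round 3: C 17, D 16. C has a majority (≥17).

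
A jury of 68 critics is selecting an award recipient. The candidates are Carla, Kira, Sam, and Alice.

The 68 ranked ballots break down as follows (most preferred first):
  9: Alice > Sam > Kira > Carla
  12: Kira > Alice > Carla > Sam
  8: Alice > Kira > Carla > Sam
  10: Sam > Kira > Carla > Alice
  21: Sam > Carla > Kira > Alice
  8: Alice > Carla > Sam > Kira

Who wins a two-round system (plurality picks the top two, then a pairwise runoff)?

Alice

Round 1 first-place votes: Carla 0, Kira 12, Sam 31, Alice 25. Sam and Alice advance.
Runoff: Sam is ranked above Alice on 31 ballots, Alice above Sam on 37.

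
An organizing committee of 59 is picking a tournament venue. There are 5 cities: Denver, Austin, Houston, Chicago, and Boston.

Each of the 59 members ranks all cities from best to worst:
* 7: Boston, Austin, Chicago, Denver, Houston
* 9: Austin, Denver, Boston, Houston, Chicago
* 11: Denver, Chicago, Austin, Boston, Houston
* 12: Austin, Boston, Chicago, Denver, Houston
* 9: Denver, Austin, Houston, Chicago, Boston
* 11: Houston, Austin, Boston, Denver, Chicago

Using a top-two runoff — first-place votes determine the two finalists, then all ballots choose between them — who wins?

Round 1 first-place votes: Denver 20, Austin 21, Houston 11, Chicago 0, Boston 7. Austin and Denver advance.
Runoff: Austin is ranked above Denver on 39 ballots, Denver above Austin on 20.

Austin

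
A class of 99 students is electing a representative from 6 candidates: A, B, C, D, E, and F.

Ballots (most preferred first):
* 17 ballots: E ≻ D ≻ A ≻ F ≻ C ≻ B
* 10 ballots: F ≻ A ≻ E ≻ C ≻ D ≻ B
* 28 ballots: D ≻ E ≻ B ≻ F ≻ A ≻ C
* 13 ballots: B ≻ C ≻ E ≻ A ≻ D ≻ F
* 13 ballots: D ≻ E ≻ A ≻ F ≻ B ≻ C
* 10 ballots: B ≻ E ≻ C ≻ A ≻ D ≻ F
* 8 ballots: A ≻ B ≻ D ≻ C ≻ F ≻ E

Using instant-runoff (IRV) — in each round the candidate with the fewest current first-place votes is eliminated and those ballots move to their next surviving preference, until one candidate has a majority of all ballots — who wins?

Round 1: A 8, B 23, C 0, D 41, E 17, F 10. C eliminated.
Round 2: A 8, B 23, D 41, E 17, F 10. A eliminated.
Round 3: B 31, D 41, E 17, F 10. F eliminated.
Round 4: B 31, D 41, E 27. E eliminated.
Round 5: B 31, D 68. D has a majority (≥50).

D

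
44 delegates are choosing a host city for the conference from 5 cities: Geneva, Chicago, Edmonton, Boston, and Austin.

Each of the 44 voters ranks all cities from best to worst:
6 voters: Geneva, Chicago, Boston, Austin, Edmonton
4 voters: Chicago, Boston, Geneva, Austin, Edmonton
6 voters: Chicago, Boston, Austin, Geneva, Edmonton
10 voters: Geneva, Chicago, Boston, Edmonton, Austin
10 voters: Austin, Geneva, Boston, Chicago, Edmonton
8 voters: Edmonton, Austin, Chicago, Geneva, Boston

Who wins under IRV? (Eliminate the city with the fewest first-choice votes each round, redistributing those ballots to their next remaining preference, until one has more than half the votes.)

Round 1: Geneva 16, Chicago 10, Edmonton 8, Boston 0, Austin 10. Boston eliminated.
Round 2: Geneva 16, Chicago 10, Edmonton 8, Austin 10. Edmonton eliminated.
Round 3: Geneva 16, Chicago 10, Austin 18. Chicago eliminated.
Round 4: Geneva 20, Austin 24. Austin has a majority (≥23).

Austin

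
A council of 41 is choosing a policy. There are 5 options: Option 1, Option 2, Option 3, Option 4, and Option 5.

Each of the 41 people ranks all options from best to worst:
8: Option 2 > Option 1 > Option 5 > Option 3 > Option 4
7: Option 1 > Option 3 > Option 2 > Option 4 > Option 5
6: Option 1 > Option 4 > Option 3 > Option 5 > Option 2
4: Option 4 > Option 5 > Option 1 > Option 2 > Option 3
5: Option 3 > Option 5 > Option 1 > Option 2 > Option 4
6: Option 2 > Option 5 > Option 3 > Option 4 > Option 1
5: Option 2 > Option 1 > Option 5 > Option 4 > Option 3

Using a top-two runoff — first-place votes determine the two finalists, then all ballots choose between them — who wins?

Option 1

Round 1 first-place votes: Option 1 13, Option 2 19, Option 3 5, Option 4 4, Option 5 0. Option 2 and Option 1 advance.
Runoff: Option 2 is ranked above Option 1 on 19 ballots, Option 1 above Option 2 on 22.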